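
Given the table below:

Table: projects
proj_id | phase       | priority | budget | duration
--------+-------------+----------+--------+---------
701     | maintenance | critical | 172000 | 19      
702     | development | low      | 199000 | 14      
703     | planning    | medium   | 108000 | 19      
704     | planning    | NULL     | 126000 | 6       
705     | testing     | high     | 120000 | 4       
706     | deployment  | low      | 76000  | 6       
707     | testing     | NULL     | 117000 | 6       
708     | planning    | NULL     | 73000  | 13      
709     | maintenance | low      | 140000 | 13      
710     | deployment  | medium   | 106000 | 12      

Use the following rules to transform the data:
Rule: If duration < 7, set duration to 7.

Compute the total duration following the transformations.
118

Step 1: 4 records have duration < 7
Step 2: These records originally summed to 22
Step 3: After setting to minimum: 4 × 7 = 28
Step 4: Unaffected records sum: 90
Step 5: Final sum = 28 + 90 = 118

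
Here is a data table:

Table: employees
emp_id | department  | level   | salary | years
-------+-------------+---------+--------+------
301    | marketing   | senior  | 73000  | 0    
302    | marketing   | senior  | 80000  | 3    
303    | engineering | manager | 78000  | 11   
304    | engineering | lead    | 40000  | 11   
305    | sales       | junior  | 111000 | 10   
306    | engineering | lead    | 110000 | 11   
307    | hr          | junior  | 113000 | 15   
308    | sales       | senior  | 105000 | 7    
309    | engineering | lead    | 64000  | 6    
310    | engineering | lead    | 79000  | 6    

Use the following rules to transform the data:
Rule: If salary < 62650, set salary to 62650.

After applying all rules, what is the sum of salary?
875650

Step 1: 1 records have salary < 62650
Step 2: These records originally summed to 40000
Step 3: After setting to minimum: 1 × 62650 = 62650
Step 4: Unaffected records sum: 813000
Step 5: Final sum = 62650 + 813000 = 875650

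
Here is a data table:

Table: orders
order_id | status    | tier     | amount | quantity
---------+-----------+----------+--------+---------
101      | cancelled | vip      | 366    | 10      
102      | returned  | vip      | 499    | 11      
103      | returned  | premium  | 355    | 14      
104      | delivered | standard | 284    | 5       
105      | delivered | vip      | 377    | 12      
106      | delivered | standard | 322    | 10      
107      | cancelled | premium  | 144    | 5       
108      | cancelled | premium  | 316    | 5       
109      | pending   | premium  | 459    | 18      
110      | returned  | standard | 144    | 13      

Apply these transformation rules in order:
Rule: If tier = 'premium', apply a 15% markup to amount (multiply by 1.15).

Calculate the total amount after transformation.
3457.1

Step 1: Records with tier = 'premium' have total amount = 1274
Step 2: Apply multiplier: 1274 × 1.15 = 1465.1
Step 3: Other records total: 1992
Step 4: Final sum = 1465.1 + 1992 = 3457.1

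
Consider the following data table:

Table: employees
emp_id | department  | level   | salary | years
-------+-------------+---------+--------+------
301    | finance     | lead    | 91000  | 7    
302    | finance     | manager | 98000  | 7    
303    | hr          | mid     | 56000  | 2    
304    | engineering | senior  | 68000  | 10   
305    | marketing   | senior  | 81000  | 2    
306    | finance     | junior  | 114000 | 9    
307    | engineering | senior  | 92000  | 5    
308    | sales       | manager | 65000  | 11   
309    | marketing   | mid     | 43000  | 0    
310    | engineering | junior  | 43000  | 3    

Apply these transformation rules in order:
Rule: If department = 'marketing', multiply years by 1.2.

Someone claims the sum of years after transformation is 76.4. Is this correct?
No, the correct result is 56.4.

Step 1: Calculate the correct sum after transformation
Step 2: Apply multiplier 1.2 to records where department = 'marketing'
Step 3: Correct result = 56.4
Step 4: Claimed result = 76.4
Step 5: 56.4 ≠ 76.4
Conclusion: The claimed result is incorrect. The correct answer is 56.4.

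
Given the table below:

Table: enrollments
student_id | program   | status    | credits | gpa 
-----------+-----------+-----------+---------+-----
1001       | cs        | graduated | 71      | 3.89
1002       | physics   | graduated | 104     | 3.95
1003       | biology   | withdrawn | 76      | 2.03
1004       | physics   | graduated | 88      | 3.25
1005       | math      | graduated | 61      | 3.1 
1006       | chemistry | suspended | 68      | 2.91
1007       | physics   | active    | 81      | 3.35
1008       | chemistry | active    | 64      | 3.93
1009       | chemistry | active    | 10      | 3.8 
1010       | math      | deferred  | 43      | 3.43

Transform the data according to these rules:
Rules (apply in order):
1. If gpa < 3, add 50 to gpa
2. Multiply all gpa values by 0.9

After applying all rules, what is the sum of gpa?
120.28

Step 1: Apply Rule 1 - Add 50 to records with gpa < 3
  - 2 records affected: 4.94 + (2 × 50) = 104.94
  - Unaffected records: 28.7
  - Sum after Rule 1: 133.64
Step 2: Apply Rule 2 - Multiply all by 0.9
  - 133.64 × 0.9 = 120.28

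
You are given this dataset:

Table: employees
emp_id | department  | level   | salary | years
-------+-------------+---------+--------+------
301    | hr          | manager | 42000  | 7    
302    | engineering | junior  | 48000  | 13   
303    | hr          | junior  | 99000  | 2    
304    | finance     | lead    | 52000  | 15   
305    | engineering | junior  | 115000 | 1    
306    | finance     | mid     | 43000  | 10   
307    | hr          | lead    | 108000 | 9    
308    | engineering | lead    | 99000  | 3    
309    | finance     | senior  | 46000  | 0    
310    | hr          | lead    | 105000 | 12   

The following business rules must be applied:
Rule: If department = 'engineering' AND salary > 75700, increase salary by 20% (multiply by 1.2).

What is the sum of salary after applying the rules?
799800.0

Step 1: Find records where department = 'engineering' AND salary > 75700
Step 2: 2 records match, summing to 214000
Step 3: After multiplier: 214000 × 1.2 = 256800.0
Step 4: Unaffected records sum: 543000
Step 5: Final sum = 256800.0 + 543000 = 799800.0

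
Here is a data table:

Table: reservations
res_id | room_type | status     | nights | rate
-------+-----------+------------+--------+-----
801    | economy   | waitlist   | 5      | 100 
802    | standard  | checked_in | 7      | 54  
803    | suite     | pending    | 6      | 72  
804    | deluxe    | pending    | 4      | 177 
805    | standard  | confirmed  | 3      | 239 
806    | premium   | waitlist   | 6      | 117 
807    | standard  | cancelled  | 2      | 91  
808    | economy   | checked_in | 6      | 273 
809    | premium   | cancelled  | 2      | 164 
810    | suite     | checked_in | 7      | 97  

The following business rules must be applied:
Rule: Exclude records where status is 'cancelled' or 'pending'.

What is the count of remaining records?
6

Step 1: Count records to exclude
  - 2 (cancelled) + 2 (pending) = 4 records
Step 2: Total records: 10
Step 3: Remaining = 10 - 4 = 6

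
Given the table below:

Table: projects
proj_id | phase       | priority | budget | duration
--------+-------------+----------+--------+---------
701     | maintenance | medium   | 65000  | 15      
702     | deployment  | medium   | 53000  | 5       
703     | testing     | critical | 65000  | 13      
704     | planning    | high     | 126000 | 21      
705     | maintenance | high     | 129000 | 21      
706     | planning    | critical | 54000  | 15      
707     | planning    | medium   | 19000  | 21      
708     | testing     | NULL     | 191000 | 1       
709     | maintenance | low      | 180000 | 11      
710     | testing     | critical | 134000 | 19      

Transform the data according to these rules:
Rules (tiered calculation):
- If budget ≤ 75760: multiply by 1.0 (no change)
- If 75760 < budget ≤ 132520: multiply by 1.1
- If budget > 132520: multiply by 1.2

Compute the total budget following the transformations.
1142500.0

Step 1: Tier 1 (budget ≤ 75760): 5 records, sum = 256000 × 1.0 = 256000.0
Step 2: Tier 2 (75760 < budget ≤ 132520): 2 records, sum = 255000 × 1.1 = 280500.0
Step 3: Tier 3 (budget > 132520): 3 records, sum = 505000 × 1.2 = 606000.0
Step 4: Final sum = 256000.0 + 280500.0 + 606000.0 = 1142500.0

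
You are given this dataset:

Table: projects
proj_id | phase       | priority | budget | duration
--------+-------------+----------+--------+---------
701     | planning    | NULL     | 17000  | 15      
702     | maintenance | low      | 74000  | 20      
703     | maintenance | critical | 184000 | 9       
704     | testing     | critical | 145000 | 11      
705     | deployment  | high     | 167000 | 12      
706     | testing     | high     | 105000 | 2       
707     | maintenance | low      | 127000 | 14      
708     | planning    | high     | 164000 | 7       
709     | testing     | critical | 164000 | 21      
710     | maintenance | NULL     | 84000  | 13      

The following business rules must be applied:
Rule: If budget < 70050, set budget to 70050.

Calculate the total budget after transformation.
1284050

Step 1: 1 records have budget < 70050
Step 2: These records originally summed to 17000
Step 3: After setting to minimum: 1 × 70050 = 70050
Step 4: Unaffected records sum: 1214000
Step 5: Final sum = 70050 + 1214000 = 1284050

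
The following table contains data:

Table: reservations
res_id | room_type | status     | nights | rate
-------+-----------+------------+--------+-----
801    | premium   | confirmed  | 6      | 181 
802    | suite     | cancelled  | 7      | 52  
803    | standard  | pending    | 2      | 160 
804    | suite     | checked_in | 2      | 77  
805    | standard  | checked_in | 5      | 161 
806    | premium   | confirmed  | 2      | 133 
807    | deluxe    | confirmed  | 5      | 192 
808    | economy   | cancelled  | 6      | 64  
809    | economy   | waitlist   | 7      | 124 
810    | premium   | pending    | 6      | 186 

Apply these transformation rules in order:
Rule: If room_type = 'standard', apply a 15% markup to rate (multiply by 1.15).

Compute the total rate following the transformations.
1378.15

Step 1: Records with room_type = 'standard' have total rate = 321
Step 2: Apply multiplier: 321 × 1.15 = 369.15
Step 3: Other records total: 1009
Step 4: Final sum = 369.15 + 1009 = 1378.15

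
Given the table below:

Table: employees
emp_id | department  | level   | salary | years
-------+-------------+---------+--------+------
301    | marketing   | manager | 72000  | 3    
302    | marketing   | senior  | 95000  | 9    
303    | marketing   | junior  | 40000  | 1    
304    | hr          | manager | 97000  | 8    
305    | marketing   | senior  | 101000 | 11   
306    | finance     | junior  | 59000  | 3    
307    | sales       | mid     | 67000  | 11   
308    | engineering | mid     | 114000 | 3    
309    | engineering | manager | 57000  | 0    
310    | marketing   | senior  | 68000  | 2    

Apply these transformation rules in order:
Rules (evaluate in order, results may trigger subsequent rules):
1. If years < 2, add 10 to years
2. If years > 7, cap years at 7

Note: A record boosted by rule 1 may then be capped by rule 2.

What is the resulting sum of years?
53

Step 1: Apply rule 1 to records with years < 2
  - 2 records get bonus of 10
  - Of these, 2 records then exceed 7 and get capped
Step 2: Apply rule 2 to records with years > 7
  - 4 records (original) are capped
Step 3: Calculate final sum = 53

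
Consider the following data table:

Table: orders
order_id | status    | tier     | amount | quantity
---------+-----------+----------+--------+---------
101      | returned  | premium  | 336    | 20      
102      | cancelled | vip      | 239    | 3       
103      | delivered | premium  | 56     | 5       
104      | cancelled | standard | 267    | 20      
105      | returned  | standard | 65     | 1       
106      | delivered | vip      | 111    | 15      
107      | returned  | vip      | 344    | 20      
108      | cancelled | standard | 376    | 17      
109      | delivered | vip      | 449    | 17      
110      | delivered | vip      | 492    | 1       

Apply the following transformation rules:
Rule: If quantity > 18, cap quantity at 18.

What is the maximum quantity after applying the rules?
18

Step 1: Original maximum quantity = 20
Step 2: Apply cap at 18
Step 3: 3 records had quantity > 18 and were capped
Step 4: Maximum after transformation = 18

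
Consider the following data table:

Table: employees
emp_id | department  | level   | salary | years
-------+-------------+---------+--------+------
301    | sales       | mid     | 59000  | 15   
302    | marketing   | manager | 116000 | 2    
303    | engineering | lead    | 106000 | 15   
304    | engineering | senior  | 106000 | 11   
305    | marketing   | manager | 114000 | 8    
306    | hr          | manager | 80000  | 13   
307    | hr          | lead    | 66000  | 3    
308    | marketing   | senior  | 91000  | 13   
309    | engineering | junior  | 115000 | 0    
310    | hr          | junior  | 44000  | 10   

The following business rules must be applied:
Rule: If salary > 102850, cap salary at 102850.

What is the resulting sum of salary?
854250

Step 1: 5 records have salary > 102850
Step 2: These records originally summed to 557000
Step 3: After capping: 5 × 102850 = 514250
Step 4: Unaffected records sum: 340000
Step 5: Final sum = 514250 + 340000 = 854250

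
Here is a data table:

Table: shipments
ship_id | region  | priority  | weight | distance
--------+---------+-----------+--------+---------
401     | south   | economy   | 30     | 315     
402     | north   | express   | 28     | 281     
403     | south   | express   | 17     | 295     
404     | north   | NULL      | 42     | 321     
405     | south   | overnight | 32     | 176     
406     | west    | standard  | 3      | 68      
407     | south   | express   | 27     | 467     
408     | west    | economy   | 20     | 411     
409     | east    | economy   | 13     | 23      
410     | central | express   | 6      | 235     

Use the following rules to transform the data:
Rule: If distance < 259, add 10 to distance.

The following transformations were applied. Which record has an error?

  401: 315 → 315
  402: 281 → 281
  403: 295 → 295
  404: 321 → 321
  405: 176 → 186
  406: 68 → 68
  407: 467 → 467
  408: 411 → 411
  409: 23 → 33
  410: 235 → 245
Record 406 has an error. The correct transformed value should be 78, not 68.

Step 1: Check each record against the rule
Step 2: Record 406 has distance = 68
Step 3: Since 68 < 259, the bonus should have been applied
Step 4: Correct value = 78, but claimed value = 68
Conclusion: Record 406 has the error.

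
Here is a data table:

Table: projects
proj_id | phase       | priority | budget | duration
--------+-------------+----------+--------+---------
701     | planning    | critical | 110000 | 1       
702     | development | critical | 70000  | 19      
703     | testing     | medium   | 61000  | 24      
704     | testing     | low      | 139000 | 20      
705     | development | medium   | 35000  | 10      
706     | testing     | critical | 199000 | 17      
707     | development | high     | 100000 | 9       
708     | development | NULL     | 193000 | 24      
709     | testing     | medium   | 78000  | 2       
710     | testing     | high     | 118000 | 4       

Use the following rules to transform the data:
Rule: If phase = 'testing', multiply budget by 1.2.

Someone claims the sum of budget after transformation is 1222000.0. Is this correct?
Yes, the result is correct.

Step 1: Calculate the correct sum after transformation
Step 2: Apply multiplier 1.2 to records where phase = 'testing'
Step 3: Correct result = 1222000.0
Step 4: Claimed result = 1222000.0
Step 5: 1222000.0 = 1222000.0 ✓
Conclusion: The claimed result is correct.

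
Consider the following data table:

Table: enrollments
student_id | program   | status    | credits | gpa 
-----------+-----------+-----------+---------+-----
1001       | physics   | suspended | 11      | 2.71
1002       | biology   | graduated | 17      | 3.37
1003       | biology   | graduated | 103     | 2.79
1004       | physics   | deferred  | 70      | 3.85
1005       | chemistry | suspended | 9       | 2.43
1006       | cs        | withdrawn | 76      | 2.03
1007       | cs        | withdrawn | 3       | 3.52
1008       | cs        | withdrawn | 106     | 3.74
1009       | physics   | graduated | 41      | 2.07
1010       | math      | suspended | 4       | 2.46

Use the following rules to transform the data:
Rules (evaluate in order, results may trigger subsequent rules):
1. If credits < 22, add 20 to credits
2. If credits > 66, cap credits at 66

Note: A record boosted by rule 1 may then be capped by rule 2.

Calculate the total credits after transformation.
449

Step 1: Apply rule 1 to records with credits < 22
  - 5 records get bonus of 20
  - Of these, 0 records then exceed 66 and get capped
Step 2: Apply rule 2 to records with credits > 66
  - 4 records (original) are capped
Step 3: Calculate final sum = 449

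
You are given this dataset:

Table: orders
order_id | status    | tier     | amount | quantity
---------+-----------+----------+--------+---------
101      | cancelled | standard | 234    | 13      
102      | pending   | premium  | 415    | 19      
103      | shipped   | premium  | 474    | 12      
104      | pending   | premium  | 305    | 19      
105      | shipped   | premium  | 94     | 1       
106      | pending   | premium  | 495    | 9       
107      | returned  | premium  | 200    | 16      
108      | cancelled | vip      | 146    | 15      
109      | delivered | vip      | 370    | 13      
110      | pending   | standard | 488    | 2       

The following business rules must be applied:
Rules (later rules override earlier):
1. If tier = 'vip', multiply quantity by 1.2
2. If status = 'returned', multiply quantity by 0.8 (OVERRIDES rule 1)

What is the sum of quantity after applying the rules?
121.4

Step 1: Rule 2 takes priority for records with status = 'returned'
  - 1 records: 16 × 0.8 = 12.8
Step 2: Rule 1 applies to remaining records with tier = 'vip'
  - 2 records: 28 × 1.2 = 33.6
Step 3: Other records unchanged: 75
Step 4: Final sum = 12.8 + 33.6 + 75 = 121.4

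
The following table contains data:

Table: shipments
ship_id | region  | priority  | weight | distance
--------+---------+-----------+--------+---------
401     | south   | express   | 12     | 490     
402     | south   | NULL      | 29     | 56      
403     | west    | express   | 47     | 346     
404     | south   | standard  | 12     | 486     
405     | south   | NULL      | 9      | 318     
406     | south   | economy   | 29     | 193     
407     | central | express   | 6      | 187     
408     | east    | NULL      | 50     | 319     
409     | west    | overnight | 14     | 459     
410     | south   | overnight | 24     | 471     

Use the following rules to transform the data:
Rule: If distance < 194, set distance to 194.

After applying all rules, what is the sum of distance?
3471

Step 1: 3 records have distance < 194
Step 2: These records originally summed to 436
Step 3: After setting to minimum: 3 × 194 = 582
Step 4: Unaffected records sum: 2889
Step 5: Final sum = 582 + 2889 = 3471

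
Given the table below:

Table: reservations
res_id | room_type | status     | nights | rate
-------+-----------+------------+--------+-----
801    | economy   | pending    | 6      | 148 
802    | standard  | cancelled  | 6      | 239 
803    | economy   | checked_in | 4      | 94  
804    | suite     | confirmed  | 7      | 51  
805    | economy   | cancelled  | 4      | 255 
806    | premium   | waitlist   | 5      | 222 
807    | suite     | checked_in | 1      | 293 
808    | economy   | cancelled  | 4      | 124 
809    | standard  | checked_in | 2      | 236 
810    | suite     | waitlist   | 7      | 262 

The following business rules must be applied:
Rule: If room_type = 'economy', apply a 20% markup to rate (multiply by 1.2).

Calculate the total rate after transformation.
2048.2

Step 1: Records with room_type = 'economy' have total rate = 621
Step 2: Apply multiplier: 621 × 1.2 = 745.2
Step 3: Other records total: 1303
Step 4: Final sum = 745.2 + 1303 = 2048.2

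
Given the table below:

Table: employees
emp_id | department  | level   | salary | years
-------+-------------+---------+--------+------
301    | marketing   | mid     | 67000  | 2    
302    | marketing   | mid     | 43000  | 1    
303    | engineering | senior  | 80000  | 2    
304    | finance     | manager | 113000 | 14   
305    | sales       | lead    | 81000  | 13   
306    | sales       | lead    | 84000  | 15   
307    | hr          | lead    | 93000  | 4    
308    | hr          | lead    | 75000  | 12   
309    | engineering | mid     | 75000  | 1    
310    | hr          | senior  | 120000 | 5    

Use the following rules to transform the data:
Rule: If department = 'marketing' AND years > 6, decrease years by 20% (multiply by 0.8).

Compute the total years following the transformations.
69

Step 1: Find records where department = 'marketing' AND years > 6
Step 2: 0 records match, summing to 0
Step 3: After multiplier: 0 × 0.8 = 0.0
Step 4: Unaffected records sum: 69
Step 5: Final sum = 0.0 + 69 = 69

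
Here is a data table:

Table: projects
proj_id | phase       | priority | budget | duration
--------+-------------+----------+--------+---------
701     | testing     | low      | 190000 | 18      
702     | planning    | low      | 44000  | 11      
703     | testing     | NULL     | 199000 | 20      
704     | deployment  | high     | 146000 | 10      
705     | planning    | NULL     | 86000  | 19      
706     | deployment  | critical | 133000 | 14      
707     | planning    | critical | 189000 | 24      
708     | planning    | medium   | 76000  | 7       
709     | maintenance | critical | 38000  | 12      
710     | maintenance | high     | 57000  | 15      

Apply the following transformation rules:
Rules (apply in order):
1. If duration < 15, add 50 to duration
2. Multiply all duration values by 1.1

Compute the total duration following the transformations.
440.0

Step 1: Apply Rule 1 - Add 50 to records with duration < 15
  - 5 records affected: 54 + (5 × 50) = 304
  - Unaffected records: 96
  - Sum after Rule 1: 400
Step 2: Apply Rule 2 - Multiply all by 1.1
  - 400 × 1.1 = 440.0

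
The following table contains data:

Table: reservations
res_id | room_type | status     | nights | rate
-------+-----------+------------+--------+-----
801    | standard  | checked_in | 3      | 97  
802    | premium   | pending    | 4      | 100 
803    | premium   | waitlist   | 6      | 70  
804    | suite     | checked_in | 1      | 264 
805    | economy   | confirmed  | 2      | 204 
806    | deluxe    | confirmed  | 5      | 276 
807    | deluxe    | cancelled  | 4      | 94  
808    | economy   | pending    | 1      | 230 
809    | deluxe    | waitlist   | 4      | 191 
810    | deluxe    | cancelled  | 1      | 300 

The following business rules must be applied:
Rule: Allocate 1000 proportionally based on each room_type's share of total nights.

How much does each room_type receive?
deluxe: 451.61, economy: 96.77, premium: 322.58, standard: 96.77, suite: 32.26

Step 1: Calculate total nights = 31
Step 2: Calculate each room_type's proportion:
  deluxe: 14/31 = 45.16% → 451.61
  economy: 3/31 = 9.68% → 96.77
  premium: 10/31 = 32.26% → 322.58
  standard: 3/31 = 9.68% → 96.77
  suite: 1/31 = 3.23% → 32.26
Step 3: Verify: sum of allocations ≈ 1000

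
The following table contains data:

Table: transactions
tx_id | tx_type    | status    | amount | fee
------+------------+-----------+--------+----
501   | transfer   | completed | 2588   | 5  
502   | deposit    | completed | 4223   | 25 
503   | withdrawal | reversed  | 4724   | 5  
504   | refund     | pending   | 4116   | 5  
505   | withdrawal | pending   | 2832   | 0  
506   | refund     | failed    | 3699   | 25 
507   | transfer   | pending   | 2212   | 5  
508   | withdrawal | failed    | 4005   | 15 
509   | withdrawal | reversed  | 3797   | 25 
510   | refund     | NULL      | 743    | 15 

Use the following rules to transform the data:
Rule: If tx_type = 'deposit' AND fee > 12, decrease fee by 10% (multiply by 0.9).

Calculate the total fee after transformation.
122.5

Step 1: Find records where tx_type = 'deposit' AND fee > 12
Step 2: 1 records match, summing to 25
Step 3: After multiplier: 25 × 0.9 = 22.5
Step 4: Unaffected records sum: 100
Step 5: Final sum = 22.5 + 100 = 122.5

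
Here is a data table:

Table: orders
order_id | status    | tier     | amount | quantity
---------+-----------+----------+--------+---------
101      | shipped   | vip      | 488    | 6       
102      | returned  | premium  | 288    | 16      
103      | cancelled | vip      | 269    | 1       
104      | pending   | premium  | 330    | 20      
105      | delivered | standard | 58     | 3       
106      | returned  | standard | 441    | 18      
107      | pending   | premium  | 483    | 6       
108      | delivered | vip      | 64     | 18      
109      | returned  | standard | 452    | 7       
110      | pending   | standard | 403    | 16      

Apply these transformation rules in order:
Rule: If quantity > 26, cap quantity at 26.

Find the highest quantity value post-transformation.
20

Step 1: Original maximum quantity = 20
Step 2: Check cap of 26 against maximum
Step 3: No records exceed the cap (max 20 <= cap 26), so no capping applies
Step 4: Maximum after transformation = 20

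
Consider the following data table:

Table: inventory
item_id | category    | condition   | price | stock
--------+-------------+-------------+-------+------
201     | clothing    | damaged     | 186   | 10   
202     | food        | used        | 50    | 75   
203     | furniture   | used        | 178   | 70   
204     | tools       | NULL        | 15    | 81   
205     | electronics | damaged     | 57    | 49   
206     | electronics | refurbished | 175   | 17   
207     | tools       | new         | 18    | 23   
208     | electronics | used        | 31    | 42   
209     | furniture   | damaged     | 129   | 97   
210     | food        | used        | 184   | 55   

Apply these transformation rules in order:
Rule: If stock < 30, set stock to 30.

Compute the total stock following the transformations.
559

Step 1: 3 records have stock < 30
Step 2: These records originally summed to 50
Step 3: After setting to minimum: 3 × 30 = 90
Step 4: Unaffected records sum: 469
Step 5: Final sum = 90 + 469 = 559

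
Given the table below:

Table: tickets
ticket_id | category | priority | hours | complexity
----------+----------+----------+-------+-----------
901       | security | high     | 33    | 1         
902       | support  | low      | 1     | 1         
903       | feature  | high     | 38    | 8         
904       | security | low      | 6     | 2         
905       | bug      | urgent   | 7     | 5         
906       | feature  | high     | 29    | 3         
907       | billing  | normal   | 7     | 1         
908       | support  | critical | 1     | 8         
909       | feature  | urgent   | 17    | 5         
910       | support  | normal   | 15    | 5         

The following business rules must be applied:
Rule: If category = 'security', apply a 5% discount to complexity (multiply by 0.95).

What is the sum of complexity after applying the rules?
38.85

Step 1: Records with category = 'security' have total complexity = 3
Step 2: Apply multiplier: 3 × 0.95 = 2.85
Step 3: Other records total: 36
Step 4: Final sum = 2.85 + 36 = 38.85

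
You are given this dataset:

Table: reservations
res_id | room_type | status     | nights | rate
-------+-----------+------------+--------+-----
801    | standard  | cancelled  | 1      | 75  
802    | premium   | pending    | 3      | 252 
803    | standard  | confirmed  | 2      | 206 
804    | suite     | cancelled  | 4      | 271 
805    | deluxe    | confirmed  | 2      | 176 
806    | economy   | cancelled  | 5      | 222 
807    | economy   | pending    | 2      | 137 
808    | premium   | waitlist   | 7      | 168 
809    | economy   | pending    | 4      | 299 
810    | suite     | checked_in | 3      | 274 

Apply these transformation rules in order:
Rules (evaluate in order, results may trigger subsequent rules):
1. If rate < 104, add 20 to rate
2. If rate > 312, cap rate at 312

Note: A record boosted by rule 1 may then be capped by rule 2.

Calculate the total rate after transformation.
2100

Step 1: Apply rule 1 to records with rate < 104
  - 1 records get bonus of 20
  - Of these, 0 records then exceed 312 and get capped
Step 2: Apply rule 2 to records with rate > 312
  - 0 records (original) are capped
Step 3: Calculate final sum = 2100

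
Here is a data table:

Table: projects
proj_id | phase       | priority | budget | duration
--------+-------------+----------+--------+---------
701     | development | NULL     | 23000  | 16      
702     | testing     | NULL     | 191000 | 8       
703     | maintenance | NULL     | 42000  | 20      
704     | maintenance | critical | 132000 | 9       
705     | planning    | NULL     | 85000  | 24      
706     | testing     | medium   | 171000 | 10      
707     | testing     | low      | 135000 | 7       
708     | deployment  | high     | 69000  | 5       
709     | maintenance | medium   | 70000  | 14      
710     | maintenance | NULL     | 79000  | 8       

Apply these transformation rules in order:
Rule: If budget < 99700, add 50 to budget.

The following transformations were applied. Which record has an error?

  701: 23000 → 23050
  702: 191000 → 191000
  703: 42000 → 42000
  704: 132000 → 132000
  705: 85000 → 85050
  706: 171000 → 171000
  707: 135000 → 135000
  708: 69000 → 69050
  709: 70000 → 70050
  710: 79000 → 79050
Record 703 has an error. The correct transformed value should be 42050, not 42000.

Step 1: Check each record against the rule
Step 2: Record 703 has budget = 42000
Step 3: Since 42000 < 99700, the bonus should have been applied
Step 4: Correct value = 42050, but claimed value = 42000
Conclusion: Record 703 has the error.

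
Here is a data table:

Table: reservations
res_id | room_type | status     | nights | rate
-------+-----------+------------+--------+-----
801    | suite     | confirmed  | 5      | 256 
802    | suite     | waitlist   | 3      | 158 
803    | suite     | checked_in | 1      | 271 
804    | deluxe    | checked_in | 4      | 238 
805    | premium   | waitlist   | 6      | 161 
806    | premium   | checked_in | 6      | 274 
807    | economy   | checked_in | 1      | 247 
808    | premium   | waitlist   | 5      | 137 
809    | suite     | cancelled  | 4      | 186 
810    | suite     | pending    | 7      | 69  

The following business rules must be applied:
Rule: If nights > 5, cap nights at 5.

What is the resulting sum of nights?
38

Step 1: 3 records have nights > 5
Step 2: These records originally summed to 19
Step 3: After capping: 3 × 5 = 15
Step 4: Unaffected records sum: 23
Step 5: Final sum = 15 + 23 = 38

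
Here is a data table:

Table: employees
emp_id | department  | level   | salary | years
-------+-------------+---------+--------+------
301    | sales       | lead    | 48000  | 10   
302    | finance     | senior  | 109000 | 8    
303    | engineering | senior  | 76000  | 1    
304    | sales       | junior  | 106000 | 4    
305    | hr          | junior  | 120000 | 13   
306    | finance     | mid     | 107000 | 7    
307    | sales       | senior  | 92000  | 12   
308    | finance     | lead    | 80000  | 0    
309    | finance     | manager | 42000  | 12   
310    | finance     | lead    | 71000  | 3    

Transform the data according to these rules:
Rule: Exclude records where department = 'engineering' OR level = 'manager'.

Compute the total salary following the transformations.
733000

Step 1: Find records where department = 'engineering' OR level = 'manager'
Step 2: 2 records match, summing to 118000
Step 3: Original sum: 851000
Step 4: Remaining sum = 851000 - 118000 = 733000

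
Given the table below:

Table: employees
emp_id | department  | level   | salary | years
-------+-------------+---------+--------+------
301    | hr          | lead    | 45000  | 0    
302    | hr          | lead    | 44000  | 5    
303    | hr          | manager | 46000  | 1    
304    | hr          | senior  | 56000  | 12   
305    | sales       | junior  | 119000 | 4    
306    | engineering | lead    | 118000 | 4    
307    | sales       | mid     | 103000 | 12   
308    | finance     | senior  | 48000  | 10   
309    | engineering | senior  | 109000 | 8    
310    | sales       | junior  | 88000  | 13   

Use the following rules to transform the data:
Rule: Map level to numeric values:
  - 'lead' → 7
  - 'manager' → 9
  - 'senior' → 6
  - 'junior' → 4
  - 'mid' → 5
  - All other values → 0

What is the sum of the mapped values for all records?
61

Step 1: Apply mapping to each record
Step 2: Count by status:
  'lead': 3 records × 7 = 21
  'manager': 1 records × 9 = 9
  'senior': 3 records × 6 = 18
  'junior': 2 records × 4 = 8
  'mid': 1 records × 5 = 5
Step 3: Sum all mapped values = 61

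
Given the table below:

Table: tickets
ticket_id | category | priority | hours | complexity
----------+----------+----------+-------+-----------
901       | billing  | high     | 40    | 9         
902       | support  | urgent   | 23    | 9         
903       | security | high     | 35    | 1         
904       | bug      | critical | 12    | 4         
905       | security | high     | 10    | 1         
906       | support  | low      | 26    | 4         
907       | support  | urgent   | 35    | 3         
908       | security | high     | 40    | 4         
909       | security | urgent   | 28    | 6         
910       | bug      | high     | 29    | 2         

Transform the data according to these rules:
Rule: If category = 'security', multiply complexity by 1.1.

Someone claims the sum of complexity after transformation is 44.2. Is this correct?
Yes, the result is correct.

Step 1: Calculate the correct sum after transformation
Step 2: Apply multiplier 1.1 to records where category = 'security'
Step 3: Correct result = 44.2
Step 4: Claimed result = 44.2
Step 5: 44.2 = 44.2 ✓
Conclusion: The claimed result is correct.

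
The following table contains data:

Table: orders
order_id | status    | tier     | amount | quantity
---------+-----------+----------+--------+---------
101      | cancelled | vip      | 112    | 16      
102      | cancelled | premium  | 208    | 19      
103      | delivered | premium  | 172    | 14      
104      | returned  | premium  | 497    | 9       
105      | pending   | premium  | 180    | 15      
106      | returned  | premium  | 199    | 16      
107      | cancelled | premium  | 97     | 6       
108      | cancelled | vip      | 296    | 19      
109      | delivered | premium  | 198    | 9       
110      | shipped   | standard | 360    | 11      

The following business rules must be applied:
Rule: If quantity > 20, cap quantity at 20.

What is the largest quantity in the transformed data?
19

Step 1: Original maximum quantity = 19
Step 2: Check cap of 20 against maximum
Step 3: No records exceed the cap (max 19 <= cap 20), so no capping applies
Step 4: Maximum after transformation = 19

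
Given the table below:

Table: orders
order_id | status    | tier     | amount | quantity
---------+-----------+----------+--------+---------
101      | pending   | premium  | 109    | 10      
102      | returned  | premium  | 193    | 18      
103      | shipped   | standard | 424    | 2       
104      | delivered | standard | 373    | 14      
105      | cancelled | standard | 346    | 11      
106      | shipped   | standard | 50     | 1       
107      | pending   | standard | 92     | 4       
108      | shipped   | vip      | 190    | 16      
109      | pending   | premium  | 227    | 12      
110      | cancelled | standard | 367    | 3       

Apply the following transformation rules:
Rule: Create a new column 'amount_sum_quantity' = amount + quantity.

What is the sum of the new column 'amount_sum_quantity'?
2462

Step 1: For each record, compute amount + quantity
Example calculations:
  109 + 10 = 119
  193 + 18 = 211
  424 + 2 = 426
  ...
Step 2: Sum all derived values
Step 3: Total = 2462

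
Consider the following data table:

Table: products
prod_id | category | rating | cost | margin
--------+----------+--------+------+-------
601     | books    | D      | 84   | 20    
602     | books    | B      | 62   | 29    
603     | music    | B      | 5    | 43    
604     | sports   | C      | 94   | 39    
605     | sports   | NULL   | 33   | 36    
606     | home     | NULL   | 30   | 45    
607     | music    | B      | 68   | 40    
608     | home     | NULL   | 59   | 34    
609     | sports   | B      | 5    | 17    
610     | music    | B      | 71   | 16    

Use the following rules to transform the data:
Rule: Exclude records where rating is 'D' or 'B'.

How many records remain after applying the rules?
4

Step 1: Count records to exclude
  - 1 (D) + 5 (B) = 6 records
Step 2: Total records: 10
Step 3: Remaining = 10 - 6 = 4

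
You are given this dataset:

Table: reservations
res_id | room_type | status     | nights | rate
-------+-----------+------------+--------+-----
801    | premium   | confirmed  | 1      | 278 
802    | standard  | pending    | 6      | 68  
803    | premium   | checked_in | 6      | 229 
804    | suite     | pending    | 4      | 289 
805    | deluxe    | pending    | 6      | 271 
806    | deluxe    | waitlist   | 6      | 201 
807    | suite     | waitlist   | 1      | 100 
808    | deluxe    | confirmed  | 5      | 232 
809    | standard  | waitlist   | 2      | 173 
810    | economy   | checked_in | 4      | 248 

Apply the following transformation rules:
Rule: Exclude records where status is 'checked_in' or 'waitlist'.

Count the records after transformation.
5

Step 1: Count records to exclude
  - 2 (checked_in) + 3 (waitlist) = 5 records
Step 2: Total records: 10
Step 3: Remaining = 10 - 5 = 5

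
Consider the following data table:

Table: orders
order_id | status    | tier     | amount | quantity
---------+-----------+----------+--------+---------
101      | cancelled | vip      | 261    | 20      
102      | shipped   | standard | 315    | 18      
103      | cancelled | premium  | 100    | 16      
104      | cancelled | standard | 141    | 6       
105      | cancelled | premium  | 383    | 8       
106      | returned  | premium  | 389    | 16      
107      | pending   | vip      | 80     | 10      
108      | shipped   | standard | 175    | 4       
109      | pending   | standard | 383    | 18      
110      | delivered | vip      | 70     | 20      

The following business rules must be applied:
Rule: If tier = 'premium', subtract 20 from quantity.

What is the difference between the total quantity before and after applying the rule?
60

Step 1: Original sum of quantity = 136
Step 2: 3 records have tier = 'premium'
Step 3: Each affected record changes by -20
Step 4: Total change = 3 × -20 = -60
Step 5: New sum = 136 + -60 = 76
Step 6: Difference = |76 - 136| = 60
        (Sum decreased by 60)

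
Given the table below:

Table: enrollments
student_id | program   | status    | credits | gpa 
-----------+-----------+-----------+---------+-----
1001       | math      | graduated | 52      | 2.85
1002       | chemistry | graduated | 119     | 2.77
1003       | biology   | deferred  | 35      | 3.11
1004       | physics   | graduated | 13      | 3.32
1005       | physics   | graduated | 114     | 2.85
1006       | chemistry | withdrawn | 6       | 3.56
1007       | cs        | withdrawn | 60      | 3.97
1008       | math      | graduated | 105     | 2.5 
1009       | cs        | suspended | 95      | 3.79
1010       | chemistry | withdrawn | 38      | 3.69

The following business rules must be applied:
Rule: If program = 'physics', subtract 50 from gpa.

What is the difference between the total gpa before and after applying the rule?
100.0

Step 1: Original sum of gpa = 32.41
Step 2: 2 records have program = 'physics'
Step 3: Each affected record changes by -50
Step 4: Total change = 2 × -50 = -100
Step 5: New sum = 32.41 + -100 = -67.59
Step 6: Difference = |-67.59 - 32.41| = 100.0
        (Sum decreased by 100.0)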